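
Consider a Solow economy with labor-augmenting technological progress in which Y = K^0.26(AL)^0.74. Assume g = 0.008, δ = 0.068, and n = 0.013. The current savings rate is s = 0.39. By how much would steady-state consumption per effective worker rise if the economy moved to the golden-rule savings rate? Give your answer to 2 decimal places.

Δc ≈ 0.05

The effective depreciation rate is n + g + δ = 0.013 + 0.008 + 0.068 = 0.089.
Current steady state (s = 0.39): k* = (0.39/0.089)^(1/0.74) ≈ 7.3642, y* = 7.3642^0.26 ≈ 1.6806, c* = (1−0.39)·1.6806 ≈ 1.0251.
Maximizing c = f(k) − (n+g+δ)·k gives f'(k) = n+g+δ, i.e. 0.26·k^(0.26−1) = 0.089, so k_gold = (0.26/0.089)^(1/0.74) ≈ 4.2576.
y_gold = 4.2576^0.26 ≈ 1.4574, c_gold = y_gold − 0.089·k_gold ≈ 1.0785.
Gain: Δc = 1.0785 − 1.0251 ≈ 0.0533.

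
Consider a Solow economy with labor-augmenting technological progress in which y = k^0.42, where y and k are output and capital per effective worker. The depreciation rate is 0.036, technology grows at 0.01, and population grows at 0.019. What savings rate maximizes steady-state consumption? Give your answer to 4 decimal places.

n + g + δ = 0.019 + 0.01 + 0.036 = 0.065.
At the golden rule MPK = n+g+δ, and in any Cobb-Douglas steady state s = (n+g+δ)·k/y = MPK·k/y = capital's share 0.42.

s_gold = 0.4200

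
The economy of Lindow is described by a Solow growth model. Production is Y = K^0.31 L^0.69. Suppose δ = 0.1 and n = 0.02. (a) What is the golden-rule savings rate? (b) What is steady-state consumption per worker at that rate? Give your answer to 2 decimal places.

Capital per worker breaks even when investment replaces (n + δ)·k; here n + δ = 0.12.
For Cobb-Douglas, s_gold equals capital's share: s_gold = 0.31.
Golden rule sets MPK = n+δ: 0.31·k^(0.31−1) = 0.12, so k_gold = (0.31/0.12)^(1/0.69) ≈ 3.9570.
y_gold = 3.9570^0.31 ≈ 1.5317; c_gold = (1−0.31)·y_gold ≈ 1.0569.

(a) s_gold = 0.31; (b) c_gold ≈ 1.06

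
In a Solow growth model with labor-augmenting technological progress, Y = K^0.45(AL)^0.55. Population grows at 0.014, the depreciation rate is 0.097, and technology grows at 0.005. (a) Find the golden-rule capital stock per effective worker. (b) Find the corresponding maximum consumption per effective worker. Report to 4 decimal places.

n + g + δ = 0.014 + 0.005 + 0.097 = 0.116.
At the golden rule the marginal product of capital equals n+g+δ: 0.45·k^(0.45−1) = 0.116. Solving, k_gold = (0.45/0.116)^(1/0.55) ≈ 11.7615.
y_gold = 11.7615^0.45 ≈ 3.0319; c_gold = y_gold − 0.116·k_gold ≈ 1.6675.

(a) k_gold ≈ 11.7615; (b) c_gold ≈ 1.6675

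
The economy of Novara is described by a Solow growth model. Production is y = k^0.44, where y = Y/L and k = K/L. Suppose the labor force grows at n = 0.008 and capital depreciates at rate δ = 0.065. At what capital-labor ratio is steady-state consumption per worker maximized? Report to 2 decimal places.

Capital per worker breaks even when investment replaces (n + δ)·k; here n + δ = 0.073.
At the golden rule the marginal product of capital equals n+δ: 0.44·k^(0.44−1) = 0.073. Solving, k_gold = (0.44/0.073)^(1/0.56) ≈ 24.7223.

k_gold ≈ 24.72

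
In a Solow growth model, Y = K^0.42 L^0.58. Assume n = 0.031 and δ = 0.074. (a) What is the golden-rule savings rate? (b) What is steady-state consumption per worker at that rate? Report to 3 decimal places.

(a) s_gold = 0.420; (b) c_gold ≈ 1.583

n + δ = 0.031 + 0.074 = 0.105.
For Cobb-Douglas, s_gold equals capital's share: s_gold = 0.42.
Maximizing c = f(k) − (n+δ)·k gives f'(k) = n+δ, i.e. 0.42·k^(0.42−1) = 0.105, so k_gold = (0.42/0.105)^(1/0.58) ≈ 10.9153.
y_gold = 10.9153^0.42 ≈ 2.7288; c_gold = (1−0.42)·y_gold ≈ 1.5827.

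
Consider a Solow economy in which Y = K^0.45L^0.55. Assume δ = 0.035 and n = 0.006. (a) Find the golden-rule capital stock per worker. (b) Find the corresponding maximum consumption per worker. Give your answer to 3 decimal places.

(a) k_gold ≈ 77.927; (b) c_gold ≈ 3.905

The effective depreciation rate is n + δ = 0.006 + 0.035 = 0.041.
Setting f'(k) = n+δ gives 0.45·k^(0.45−1) = 0.041, hence k_gold = (0.45/0.041)^(1/0.55) ≈ 77.9271.
y_gold = 77.9271^0.45 ≈ 7.1000; c_gold = y_gold − 0.041·k_gold ≈ 3.9050.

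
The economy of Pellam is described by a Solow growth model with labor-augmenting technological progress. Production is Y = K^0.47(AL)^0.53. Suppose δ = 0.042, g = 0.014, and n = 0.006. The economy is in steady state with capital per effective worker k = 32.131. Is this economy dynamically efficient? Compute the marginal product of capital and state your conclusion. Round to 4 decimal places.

dynamically efficient; MPK ≈ 0.0747

The effective depreciation rate is n + g + δ = 0.006 + 0.014 + 0.042 = 0.062.
MPK = 0.47·k^(0.47−1) = 0.47·32.131^(-0.53) ≈ 0.0747.
MPK > 0.062, so the economy is dynamically efficient (under-saving).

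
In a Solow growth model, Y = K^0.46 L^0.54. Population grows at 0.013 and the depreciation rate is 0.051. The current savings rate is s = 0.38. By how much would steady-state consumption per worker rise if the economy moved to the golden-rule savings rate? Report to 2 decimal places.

Capital per worker breaks even when investment replaces (n + δ)·k; here n + δ = 0.064.
Current steady state (s = 0.38): k* = (0.38/0.064)^(1/0.54) ≈ 27.0769, y* = 27.0769^0.46 ≈ 4.5603, c* = (1−0.38)·4.5603 ≈ 2.8274.
Setting f'(k) = n+δ gives 0.46·k^(0.46−1) = 0.064, hence k_gold = (0.46/0.064)^(1/0.54) ≈ 38.5705.
y_gold = 38.5705^0.46 ≈ 5.3663, c_gold = y_gold − 0.064·k_gold ≈ 2.8978.
Gain: Δc = 2.8978 − 2.8274 ≈ 0.0704.

Δc ≈ 0.07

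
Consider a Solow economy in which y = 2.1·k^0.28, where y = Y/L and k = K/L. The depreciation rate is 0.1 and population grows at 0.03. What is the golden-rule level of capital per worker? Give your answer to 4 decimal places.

k_gold ≈ 8.1344

Capital per worker breaks even when investment replaces (n + δ)·k; here n + δ = 0.13.
Golden rule sets MPK = n+δ: 0.28·2.1·k^(0.28−1) = 0.13, so k_gold = (0.28·2.1/0.13)^(1/0.72) ≈ 8.1344.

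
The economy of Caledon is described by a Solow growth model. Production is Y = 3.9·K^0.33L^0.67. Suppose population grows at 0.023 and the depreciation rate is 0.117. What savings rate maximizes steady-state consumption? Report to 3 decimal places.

s_gold = 0.330

n + δ = 0.023 + 0.117 = 0.14.
At the golden rule MPK = n+δ, and in any Cobb-Douglas steady state s = (n+δ)·k/y = MPK·k/y = capital's share 0.33.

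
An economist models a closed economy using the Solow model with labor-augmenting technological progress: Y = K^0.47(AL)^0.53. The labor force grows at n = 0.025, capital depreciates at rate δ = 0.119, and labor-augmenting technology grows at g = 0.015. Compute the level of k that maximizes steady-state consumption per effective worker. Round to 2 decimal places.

k_gold ≈ 7.73

Break-even investment rate: n + g + δ = 0.025 + 0.015 + 0.119 = 0.159.
Maximizing c = f(k) − (n+g+δ)·k gives f'(k) = n+g+δ, i.e. 0.47·k^(0.47−1) = 0.159, so k_gold = (0.47/0.159)^(1/0.53) ≈ 7.7288.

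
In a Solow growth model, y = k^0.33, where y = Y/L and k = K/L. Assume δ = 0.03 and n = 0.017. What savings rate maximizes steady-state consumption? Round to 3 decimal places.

The effective depreciation rate is n + δ = 0.017 + 0.03 = 0.047.
At the golden rule MPK = n+δ, and in any Cobb-Douglas steady state s = (n+δ)·k/y = MPK·k/y = capital's share 0.33.

s_gold = 0.330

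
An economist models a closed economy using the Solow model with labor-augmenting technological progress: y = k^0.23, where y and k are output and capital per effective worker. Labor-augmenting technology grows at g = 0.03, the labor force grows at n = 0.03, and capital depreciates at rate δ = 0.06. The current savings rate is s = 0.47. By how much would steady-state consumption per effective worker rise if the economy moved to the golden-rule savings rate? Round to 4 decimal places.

Δc ≈ 0.1383

n + g + δ = 0.03 + 0.03 + 0.06 = 0.12.
Current steady state (s = 0.47): k* = (0.47/0.12)^(1/0.77) ≈ 5.8887, y* = 5.8887^0.23 ≈ 1.5035, c* = (1−0.47)·1.5035 ≈ 0.7969.
Golden rule sets MPK = n+g+δ: 0.23·k^(0.23−1) = 0.12, so k_gold = (0.23/0.12)^(1/0.77) ≈ 2.3278.
y_gold = 2.3278^0.23 ≈ 1.2145, c_gold = y_gold − 0.12·k_gold ≈ 0.9352.
Gain: Δc = 0.9352 − 0.7969 ≈ 0.1383.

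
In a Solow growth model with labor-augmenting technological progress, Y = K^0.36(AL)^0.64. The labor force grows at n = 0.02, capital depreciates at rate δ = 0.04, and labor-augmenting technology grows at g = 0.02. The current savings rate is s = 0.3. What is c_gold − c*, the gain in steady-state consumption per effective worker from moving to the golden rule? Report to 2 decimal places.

The effective depreciation rate is n + g + δ = 0.02 + 0.02 + 0.04 = 0.08.
Current steady state (s = 0.3): k* = (0.3/0.08)^(1/0.64) ≈ 7.8872, y* = 7.8872^0.36 ≈ 2.1033, c* = (1−0.3)·2.1033 ≈ 1.4723.
At the golden rule the marginal product of capital equals n+g+δ: 0.36·k^(0.36−1) = 0.08. Solving, k_gold = (0.36/0.08)^(1/0.64) ≈ 10.4868.
y_gold = 10.4868^0.36 ≈ 2.3304, c_gold = y_gold − 0.08·k_gold ≈ 1.4915.
Gain: Δc = 1.4915 − 1.4723 ≈ 0.0192.

Δc ≈ 0.02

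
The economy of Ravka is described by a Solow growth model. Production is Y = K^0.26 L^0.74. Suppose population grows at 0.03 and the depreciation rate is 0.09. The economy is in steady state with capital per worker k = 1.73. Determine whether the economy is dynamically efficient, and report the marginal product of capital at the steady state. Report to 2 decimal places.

The effective depreciation rate is n + δ = 0.03 + 0.09 = 0.12.
MPK = 0.26·k^(0.26−1) = 0.26·1.73^(-0.74) ≈ 0.1733.
MPK > 0.12, so the economy is dynamically efficient (under-saving).

dynamically efficient; MPK ≈ 0.17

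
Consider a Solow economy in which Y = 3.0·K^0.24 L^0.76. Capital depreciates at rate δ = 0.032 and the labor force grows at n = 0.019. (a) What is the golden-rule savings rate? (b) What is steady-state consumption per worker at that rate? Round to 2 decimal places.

The effective depreciation rate is n + δ = 0.019 + 0.032 = 0.051.
For Cobb-Douglas, s_gold equals capital's share: s_gold = 0.24.
Golden rule sets MPK = n+δ: 0.24·3.0·k^(0.24−1) = 0.051, so k_gold = (0.24·3.0/0.051)^(1/0.76) ≈ 32.5721.
y_gold = 3.0·32.5721^0.24 ≈ 6.9216; c_gold = (1−0.24)·y_gold ≈ 5.2604.

(a) s_gold = 0.24; (b) c_gold ≈ 5.26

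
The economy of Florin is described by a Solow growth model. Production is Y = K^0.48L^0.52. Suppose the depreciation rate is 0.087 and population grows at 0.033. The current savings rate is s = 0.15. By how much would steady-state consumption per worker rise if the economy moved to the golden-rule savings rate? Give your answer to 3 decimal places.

Capital per worker breaks even when investment replaces (n + δ)·k; here n + δ = 0.12.
Current steady state (s = 0.15): k* = (0.15/0.12)^(1/0.52) ≈ 1.5359, y* = 1.5359^0.48 ≈ 1.2287, c* = (1−0.15)·1.2287 ≈ 1.0444.
Maximizing c = f(k) − (n+δ)·k gives f'(k) = n+δ, i.e. 0.48·k^(0.48−1) = 0.12, so k_gold = (0.48/0.12)^(1/0.52) ≈ 14.3816.
y_gold = 14.3816^0.48 ≈ 3.5954, c_gold = y_gold − 0.12·k_gold ≈ 1.8696.
Gain: Δc = 1.8696 − 1.0444 ≈ 0.8252.

Δc ≈ 0.825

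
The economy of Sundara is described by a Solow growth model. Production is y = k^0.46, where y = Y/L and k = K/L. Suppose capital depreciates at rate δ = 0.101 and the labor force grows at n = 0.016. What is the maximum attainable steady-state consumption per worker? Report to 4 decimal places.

c_gold ≈ 1.7333

The effective depreciation rate is n + δ = 0.016 + 0.101 = 0.117.
Maximizing c = f(k) − (n+δ)·k gives f'(k) = n+δ, i.e. 0.46·k^(0.46−1) = 0.117, so k_gold = (0.46/0.117)^(1/0.54) ≈ 12.6200.
y_gold = 12.6200^0.46 ≈ 3.2099.
c_gold = y_gold − (n+δ)·k_gold = 3.2099 − 0.117·12.6200 ≈ 1.7333.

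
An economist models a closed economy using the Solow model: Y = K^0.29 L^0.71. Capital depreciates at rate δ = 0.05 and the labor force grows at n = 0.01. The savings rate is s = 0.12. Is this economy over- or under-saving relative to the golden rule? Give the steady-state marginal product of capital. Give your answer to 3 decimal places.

under-saving; MPK ≈ 0.145

The effective depreciation rate is n + δ = 0.01 + 0.05 = 0.06.
Steady-state k*: s·k^0.29 = 0.06·k gives k* = (0.12/0.06)^(1/0.71) ≈ 2.6545.
MPK = 0.29·2.6545^(-0.71) ≈ 0.1450.
MPK > n+δ = 0.06, so the economy is dynamically efficient (under-saving).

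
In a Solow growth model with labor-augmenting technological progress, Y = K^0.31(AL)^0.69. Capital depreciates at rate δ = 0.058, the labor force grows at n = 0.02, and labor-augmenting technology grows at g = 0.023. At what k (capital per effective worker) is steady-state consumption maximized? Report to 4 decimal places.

k_gold ≈ 5.0799

n + g + δ = 0.02 + 0.023 + 0.058 = 0.101.
Golden rule sets MPK = n+g+δ: 0.31·k^(0.31−1) = 0.101, so k_gold = (0.31/0.101)^(1/0.69) ≈ 5.0799.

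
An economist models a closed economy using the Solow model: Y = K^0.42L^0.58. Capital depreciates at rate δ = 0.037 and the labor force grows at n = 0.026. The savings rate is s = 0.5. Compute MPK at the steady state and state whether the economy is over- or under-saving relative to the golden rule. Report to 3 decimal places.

over-saving; MPK ≈ 0.053

n + δ = 0.026 + 0.037 = 0.063.
Steady-state k*: s·k^0.42 = 0.063·k gives k* = (0.5/0.063)^(1/0.58) ≈ 35.5701.
MPK = 0.42·35.5701^(-0.58) ≈ 0.0529.
MPK < n+δ = 0.063, so the economy is dynamically inefficient (over-saving).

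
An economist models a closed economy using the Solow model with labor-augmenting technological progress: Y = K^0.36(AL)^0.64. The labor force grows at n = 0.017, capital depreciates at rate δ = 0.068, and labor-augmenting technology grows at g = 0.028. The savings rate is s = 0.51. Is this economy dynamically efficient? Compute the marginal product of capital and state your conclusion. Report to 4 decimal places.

The effective depreciation rate is n + g + δ = 0.017 + 0.028 + 0.068 = 0.113.
Steady-state k*: s·k^0.36 = 0.113·k gives k* = (0.51/0.113)^(1/0.64) ≈ 10.5352.
MPK = 0.36·10.5352^(-0.64) ≈ 0.0798.
MPK < n+g+δ = 0.113, so the economy is dynamically inefficient (over-saving).

dynamically inefficient; MPK ≈ 0.0798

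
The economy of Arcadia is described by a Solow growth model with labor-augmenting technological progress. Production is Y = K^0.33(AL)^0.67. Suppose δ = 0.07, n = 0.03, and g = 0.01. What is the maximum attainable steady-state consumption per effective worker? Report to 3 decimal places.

Break-even investment rate: n + g + δ = 0.03 + 0.01 + 0.07 = 0.11.
Setting f'(k) = n+g+δ gives 0.33·k^(0.33−1) = 0.11, hence k_gold = (0.33/0.11)^(1/0.67) ≈ 5.1537.
y_gold = 5.1537^0.33 ≈ 1.7179.
c_gold = y_gold − (n+g+δ)·k_gold = 1.7179 − 0.11·5.1537 ≈ 1.1510.

c_gold ≈ 1.151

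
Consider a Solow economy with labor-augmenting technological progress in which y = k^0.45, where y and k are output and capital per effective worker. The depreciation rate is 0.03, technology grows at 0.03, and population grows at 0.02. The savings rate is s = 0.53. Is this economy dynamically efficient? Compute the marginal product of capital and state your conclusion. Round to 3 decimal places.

Break-even investment rate: n + g + δ = 0.02 + 0.03 + 0.03 = 0.08.
Steady-state k*: s·k^0.45 = 0.08·k gives k* = (0.53/0.08)^(1/0.55) ≈ 31.1218.
MPK = 0.45·31.1218^(-0.55) ≈ 0.0679.
MPK < n+g+δ = 0.08, so the economy is dynamically inefficient (over-saving).

dynamically inefficient; MPK ≈ 0.068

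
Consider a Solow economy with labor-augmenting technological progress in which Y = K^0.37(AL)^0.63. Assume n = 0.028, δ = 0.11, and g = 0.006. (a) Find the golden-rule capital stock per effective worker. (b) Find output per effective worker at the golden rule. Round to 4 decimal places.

(a) k_gold ≈ 4.4724; (b) y_gold ≈ 1.7406

Break-even investment rate: n + g + δ = 0.028 + 0.006 + 0.11 = 0.144.
Golden rule sets MPK = n+g+δ: 0.37·k^(0.37−1) = 0.144, so k_gold = (0.37/0.144)^(1/0.63) ≈ 4.4724.
y_gold = 4.4724^0.37 ≈ 1.7406.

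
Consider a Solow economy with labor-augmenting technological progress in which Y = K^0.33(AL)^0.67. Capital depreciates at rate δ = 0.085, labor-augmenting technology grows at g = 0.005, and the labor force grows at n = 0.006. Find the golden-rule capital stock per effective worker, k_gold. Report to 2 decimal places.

k_gold ≈ 6.31

n + g + δ = 0.006 + 0.005 + 0.085 = 0.096.
Maximizing c = f(k) − (n+g+δ)·k gives f'(k) = n+g+δ, i.e. 0.33·k^(0.33−1) = 0.096, so k_gold = (0.33/0.096)^(1/0.67) ≈ 6.3148.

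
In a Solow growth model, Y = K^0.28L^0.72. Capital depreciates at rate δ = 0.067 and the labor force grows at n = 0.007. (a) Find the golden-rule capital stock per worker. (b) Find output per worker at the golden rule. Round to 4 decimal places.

n + δ = 0.007 + 0.067 = 0.074.
Maximizing c = f(k) − (n+δ)·k gives f'(k) = n+δ, i.e. 0.28·k^(0.28−1) = 0.074, so k_gold = (0.28/0.074)^(1/0.72) ≈ 6.3486.
y_gold = 6.3486^0.28 ≈ 1.6778.

(a) k_gold ≈ 6.3486; (b) y_gold ≈ 1.6778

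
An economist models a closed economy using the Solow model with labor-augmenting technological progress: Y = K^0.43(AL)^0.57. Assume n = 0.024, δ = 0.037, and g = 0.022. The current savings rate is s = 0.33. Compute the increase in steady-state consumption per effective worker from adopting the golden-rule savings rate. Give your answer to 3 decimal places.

The effective depreciation rate is n + g + δ = 0.024 + 0.022 + 0.037 = 0.083.
Current steady state (s = 0.33): k* = (0.33/0.083)^(1/0.57) ≈ 11.2627, y* = 11.2627^0.43 ≈ 2.8327, c* = (1−0.33)·2.8327 ≈ 1.8979.
Maximizing c = f(k) − (n+g+δ)·k gives f'(k) = n+g+δ, i.e. 0.43·k^(0.43−1) = 0.083, so k_gold = (0.43/0.083)^(1/0.57) ≈ 17.9191.
y_gold = 17.9191^0.43 ≈ 3.4588, c_gold = y_gold − 0.083·k_gold ≈ 1.9715.
Gain: Δc = 1.9715 − 1.8979 ≈ 0.0736.

Δc ≈ 0.074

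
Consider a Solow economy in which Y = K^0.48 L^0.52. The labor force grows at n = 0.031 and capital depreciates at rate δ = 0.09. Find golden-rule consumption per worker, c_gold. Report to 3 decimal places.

c_gold ≈ 1.855

Break-even investment rate: n + δ = 0.031 + 0.09 = 0.121.
Golden rule sets MPK = n+δ: 0.48·k^(0.48−1) = 0.121, so k_gold = (0.48/0.121)^(1/0.52) ≈ 14.1539.
y_gold = 14.1539^0.48 ≈ 3.5680.
c_gold = y_gold − (n+δ)·k_gold = 3.5680 − 0.121·14.1539 ≈ 1.8553.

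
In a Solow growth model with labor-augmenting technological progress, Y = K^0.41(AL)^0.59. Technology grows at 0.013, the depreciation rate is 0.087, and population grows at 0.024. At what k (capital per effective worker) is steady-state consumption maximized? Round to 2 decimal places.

k_gold ≈ 7.59

Break-even investment rate: n + g + δ = 0.024 + 0.013 + 0.087 = 0.124.
Setting f'(k) = n+g+δ gives 0.41·k^(0.41−1) = 0.124, hence k_gold = (0.41/0.124)^(1/0.59) ≈ 7.5906.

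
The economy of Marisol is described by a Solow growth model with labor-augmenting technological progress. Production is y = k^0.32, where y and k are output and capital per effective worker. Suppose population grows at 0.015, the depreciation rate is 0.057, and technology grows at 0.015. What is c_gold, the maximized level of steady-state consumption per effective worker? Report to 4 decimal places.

c_gold ≈ 1.2551

Break-even investment rate: n + g + δ = 0.015 + 0.015 + 0.057 = 0.087.
Maximizing c = f(k) − (n+g+δ)·k gives f'(k) = n+g+δ, i.e. 0.32·k^(0.32−1) = 0.087, so k_gold = (0.32/0.087)^(1/0.68) ≈ 6.7891.
y_gold = 6.7891^0.32 ≈ 1.8458.
c_gold = y_gold − (n+g+δ)·k_gold = 1.8458 − 0.087·6.7891 ≈ 1.2551.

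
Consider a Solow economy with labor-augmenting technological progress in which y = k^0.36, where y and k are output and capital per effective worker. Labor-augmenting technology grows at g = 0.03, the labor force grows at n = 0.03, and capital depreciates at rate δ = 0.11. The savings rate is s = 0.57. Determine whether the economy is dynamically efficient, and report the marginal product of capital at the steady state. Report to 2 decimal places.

n + g + δ = 0.03 + 0.03 + 0.11 = 0.17.
Steady-state k*: s·k^0.36 = 0.17·k gives k* = (0.57/0.17)^(1/0.64) ≈ 6.6218.
MPK = 0.36·6.6218^(-0.64) ≈ 0.1074.
MPK < n+g+δ = 0.17, so the economy is dynamically inefficient (over-saving).

dynamically inefficient; MPK ≈ 0.11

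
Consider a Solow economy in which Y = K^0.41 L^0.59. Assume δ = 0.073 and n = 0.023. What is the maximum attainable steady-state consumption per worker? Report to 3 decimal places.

c_gold ≈ 1.618

Capital per worker breaks even when investment replaces (n + δ)·k; here n + δ = 0.096.
At the golden rule the marginal product of capital equals n+δ: 0.41·k^(0.41−1) = 0.096. Solving, k_gold = (0.41/0.096)^(1/0.59) ≈ 11.7129.
y_gold = 11.7129^0.41 ≈ 2.7425.
c_gold = y_gold − (n+δ)·k_gold = 2.7425 − 0.096·11.7129 ≈ 1.6181.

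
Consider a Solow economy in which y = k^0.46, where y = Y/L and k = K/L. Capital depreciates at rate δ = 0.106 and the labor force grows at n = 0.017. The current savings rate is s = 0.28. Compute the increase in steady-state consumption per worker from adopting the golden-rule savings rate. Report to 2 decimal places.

The effective depreciation rate is n + δ = 0.017 + 0.106 = 0.123.
Current steady state (s = 0.28): k* = (0.28/0.123)^(1/0.54) ≈ 4.5875, y* = 4.5875^0.46 ≈ 2.0152, c* = (1−0.28)·2.0152 ≈ 1.4510.
At the golden rule the marginal product of capital equals n+δ: 0.46·k^(0.46−1) = 0.123. Solving, k_gold = (0.46/0.123)^(1/0.54) ≈ 11.5037.
y_gold = 11.5037^0.46 ≈ 3.0760, c_gold = y_gold − 0.123·k_gold ≈ 1.6610.
Gain: Δc = 1.6610 − 1.4510 ≈ 0.2101.

Δc ≈ 0.21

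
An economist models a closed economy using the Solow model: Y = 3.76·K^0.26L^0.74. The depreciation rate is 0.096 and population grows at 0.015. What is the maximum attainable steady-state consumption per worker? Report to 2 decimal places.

c_gold ≈ 5.98

Capital per worker breaks even when investment replaces (n + δ)·k; here n + δ = 0.111.
At the golden rule the marginal product of capital equals n+δ: 0.26·3.76·k^(0.26−1) = 0.111. Solving, k_gold = (0.26·3.76/0.111)^(1/0.74) ≈ 18.9151.
y_gold = 3.76·18.9151^0.26 ≈ 8.0753.
c_gold = y_gold − (n+δ)·k_gold = 8.0753 − 0.111·18.9151 ≈ 5.9757.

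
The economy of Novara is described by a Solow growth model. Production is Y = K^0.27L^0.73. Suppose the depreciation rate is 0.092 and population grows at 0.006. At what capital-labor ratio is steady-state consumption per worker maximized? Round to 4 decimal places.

k_gold ≈ 4.0080

Capital per worker breaks even when investment replaces (n + δ)·k; here n + δ = 0.098.
Maximizing c = f(k) − (n+δ)·k gives f'(k) = n+δ, i.e. 0.27·k^(0.27−1) = 0.098, so k_gold = (0.27/0.098)^(1/0.73) ≈ 4.0080.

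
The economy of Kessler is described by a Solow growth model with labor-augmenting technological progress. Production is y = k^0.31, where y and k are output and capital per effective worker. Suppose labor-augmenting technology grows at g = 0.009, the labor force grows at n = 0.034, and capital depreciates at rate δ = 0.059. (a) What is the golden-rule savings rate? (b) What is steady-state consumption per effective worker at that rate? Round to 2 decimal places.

n + g + δ = 0.034 + 0.009 + 0.059 = 0.102.
For Cobb-Douglas, s_gold equals capital's share: s_gold = 0.31.
Maximizing c = f(k) − (n+g+δ)·k gives f'(k) = n+g+δ, i.e. 0.31·k^(0.31−1) = 0.102, so k_gold = (0.31/0.102)^(1/0.69) ≈ 5.0079.
y_gold = 5.0079^0.31 ≈ 1.6478; c_gold = (1−0.31)·y_gold ≈ 1.1370.

(a) s_gold = 0.31; (b) c_gold ≈ 1.14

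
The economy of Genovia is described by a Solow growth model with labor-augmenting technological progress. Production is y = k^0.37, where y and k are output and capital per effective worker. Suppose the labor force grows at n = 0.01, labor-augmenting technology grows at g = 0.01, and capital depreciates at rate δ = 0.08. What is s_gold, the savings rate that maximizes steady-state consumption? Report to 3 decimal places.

Break-even investment rate: n + g + δ = 0.01 + 0.01 + 0.08 = 0.1.
At the golden rule MPK = n+g+δ, and in any Cobb-Douglas steady state s = (n+g+δ)·k/y = MPK·k/y = capital's share 0.37.

s_gold = 0.370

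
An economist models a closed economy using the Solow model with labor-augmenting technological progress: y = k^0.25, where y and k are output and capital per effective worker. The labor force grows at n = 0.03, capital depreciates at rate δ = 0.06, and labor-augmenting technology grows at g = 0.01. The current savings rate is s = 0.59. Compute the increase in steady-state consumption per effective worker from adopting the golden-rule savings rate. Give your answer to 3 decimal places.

n + g + δ = 0.03 + 0.01 + 0.06 = 0.1.
Current steady state (s = 0.59): k* = (0.59/0.1)^(1/0.75) ≈ 10.6611, y* = 10.6611^0.25 ≈ 1.8070, c* = (1−0.59)·1.8070 ≈ 0.7409.
At the golden rule the marginal product of capital equals n+g+δ: 0.25·k^(0.25−1) = 0.1. Solving, k_gold = (0.25/0.1)^(1/0.75) ≈ 3.3930.
y_gold = 3.3930^0.25 ≈ 1.3572, c_gold = y_gold − 0.1·k_gold ≈ 1.0179.
Gain: Δc = 1.0179 − 0.7409 ≈ 0.2770.

Δc ≈ 0.277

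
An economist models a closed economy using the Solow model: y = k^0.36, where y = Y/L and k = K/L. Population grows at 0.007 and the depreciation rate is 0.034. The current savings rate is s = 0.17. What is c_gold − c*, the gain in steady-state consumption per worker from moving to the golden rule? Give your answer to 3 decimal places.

Break-even investment rate: n + δ = 0.007 + 0.034 = 0.041.
Current steady state (s = 0.17): k* = (0.17/0.041)^(1/0.64) ≈ 9.2279, y* = 9.2279^0.36 ≈ 2.2255, c* = (1−0.17)·2.2255 ≈ 1.8472.
Golden rule sets MPK = n+δ: 0.36·k^(0.36−1) = 0.041, so k_gold = (0.36/0.041)^(1/0.64) ≈ 29.8022.
y_gold = 29.8022^0.36 ≈ 3.3941, c_gold = y_gold − 0.041·k_gold ≈ 2.1722.
Gain: Δc = 2.1722 − 1.8472 ≈ 0.3250.

Δc ≈ 0.325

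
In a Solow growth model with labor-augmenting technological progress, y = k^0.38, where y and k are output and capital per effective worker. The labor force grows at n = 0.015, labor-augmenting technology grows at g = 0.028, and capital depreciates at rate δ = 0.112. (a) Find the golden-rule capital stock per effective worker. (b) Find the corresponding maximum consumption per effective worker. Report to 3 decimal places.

(a) k_gold ≈ 4.248; (b) c_gold ≈ 1.074

n + g + δ = 0.015 + 0.028 + 0.112 = 0.155.
Maximizing c = f(k) − (n+g+δ)·k gives f'(k) = n+g+δ, i.e. 0.38·k^(0.38−1) = 0.155, so k_gold = (0.38/0.155)^(1/0.62) ≈ 4.2476.
y_gold = 4.2476^0.38 ≈ 1.7326; c_gold = y_gold − 0.155·k_gold ≈ 1.0742.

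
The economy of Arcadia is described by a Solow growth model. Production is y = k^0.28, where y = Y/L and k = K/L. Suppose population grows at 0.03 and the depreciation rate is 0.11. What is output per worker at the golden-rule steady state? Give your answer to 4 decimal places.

Break-even investment rate: n + δ = 0.03 + 0.11 = 0.14.
Golden rule sets MPK = n+δ: 0.28·k^(0.28−1) = 0.14, so k_gold = (0.28/0.14)^(1/0.72) ≈ 2.6188.
Output: y_gold = k_gold^0.28 = 2.6188^0.28 ≈ 1.3094.

y_gold ≈ 1.3094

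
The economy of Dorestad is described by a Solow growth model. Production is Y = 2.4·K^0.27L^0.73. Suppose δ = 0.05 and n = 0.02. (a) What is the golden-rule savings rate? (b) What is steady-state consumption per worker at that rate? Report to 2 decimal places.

(a) s_gold = 0.27; (b) c_gold ≈ 3.99

Capital per worker breaks even when investment replaces (n + δ)·k; here n + δ = 0.07.
For Cobb-Douglas, s_gold equals capital's share: s_gold = 0.27.
Golden rule sets MPK = n+δ: 0.27·2.4·k^(0.27−1) = 0.07, so k_gold = (0.27·2.4/0.07)^(1/0.73) ≈ 21.0834.
y_gold = 2.4·21.0834^0.27 ≈ 5.4661; c_gold = (1−0.27)·y_gold ≈ 3.9902.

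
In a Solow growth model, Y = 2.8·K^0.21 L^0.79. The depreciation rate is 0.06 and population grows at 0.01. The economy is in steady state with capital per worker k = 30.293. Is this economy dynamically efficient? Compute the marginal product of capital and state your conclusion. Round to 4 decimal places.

dynamically inefficient; MPK ≈ 0.0397

Break-even investment rate: n + δ = 0.01 + 0.06 = 0.07.
MPK = 0.21·2.8·k^(0.21−1) = 0.21·2.8·30.293^(-0.79) ≈ 0.0397.
MPK < 0.07, so the economy is dynamically inefficient (over-saving).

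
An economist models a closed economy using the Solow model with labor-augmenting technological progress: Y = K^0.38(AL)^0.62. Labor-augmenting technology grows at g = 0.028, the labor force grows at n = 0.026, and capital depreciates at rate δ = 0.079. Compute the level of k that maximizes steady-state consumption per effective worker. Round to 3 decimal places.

k_gold ≈ 5.437

The effective depreciation rate is n + g + δ = 0.026 + 0.028 + 0.079 = 0.133.
Setting f'(k) = n+g+δ gives 0.38·k^(0.38−1) = 0.133, hence k_gold = (0.38/0.133)^(1/0.62) ≈ 5.4372.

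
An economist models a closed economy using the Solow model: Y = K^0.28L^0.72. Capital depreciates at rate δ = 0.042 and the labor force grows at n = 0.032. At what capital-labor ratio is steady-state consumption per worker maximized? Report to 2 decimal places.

k_gold ≈ 6.35

n + δ = 0.032 + 0.042 = 0.074.
Maximizing c = f(k) − (n+δ)·k gives f'(k) = n+δ, i.e. 0.28·k^(0.28−1) = 0.074, so k_gold = (0.28/0.074)^(1/0.72) ≈ 6.3486.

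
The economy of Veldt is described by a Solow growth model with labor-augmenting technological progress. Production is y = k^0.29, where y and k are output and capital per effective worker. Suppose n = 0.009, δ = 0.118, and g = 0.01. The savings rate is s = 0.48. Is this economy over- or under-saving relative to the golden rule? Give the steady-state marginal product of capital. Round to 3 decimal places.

over-saving; MPK ≈ 0.083

Break-even investment rate: n + g + δ = 0.009 + 0.01 + 0.118 = 0.137.
Steady-state k*: s·k^0.29 = 0.137·k gives k* = (0.48/0.137)^(1/0.71) ≈ 5.8470.
MPK = 0.29·5.8470^(-0.71) ≈ 0.0828.
MPK < n+g+δ = 0.137, so the economy is dynamically inefficient (over-saving).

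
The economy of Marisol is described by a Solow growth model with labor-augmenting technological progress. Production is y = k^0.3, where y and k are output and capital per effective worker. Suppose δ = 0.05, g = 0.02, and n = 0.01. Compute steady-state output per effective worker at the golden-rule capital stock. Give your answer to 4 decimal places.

Break-even investment rate: n + g + δ = 0.01 + 0.02 + 0.05 = 0.08.
Golden rule sets MPK = n+g+δ: 0.3·k^(0.3−1) = 0.08, so k_gold = (0.3/0.08)^(1/0.7) ≈ 6.6076.
Output: y_gold = k_gold^0.3 = 6.6076^0.3 ≈ 1.7620.

y_gold ≈ 1.7620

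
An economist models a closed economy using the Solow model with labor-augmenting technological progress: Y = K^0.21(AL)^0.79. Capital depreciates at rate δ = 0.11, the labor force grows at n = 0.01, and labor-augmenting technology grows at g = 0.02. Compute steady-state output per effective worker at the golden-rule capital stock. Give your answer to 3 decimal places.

Capital per effective worker breaks even when investment replaces (n + g + δ)·k; here n + g + δ = 0.14.
At the golden rule the marginal product of capital equals n+g+δ: 0.21·k^(0.21−1) = 0.14. Solving, k_gold = (0.21/0.14)^(1/0.79) ≈ 1.6707.
Output: y_gold = k_gold^0.21 = 1.6707^0.21 ≈ 1.1138.

y_gold ≈ 1.114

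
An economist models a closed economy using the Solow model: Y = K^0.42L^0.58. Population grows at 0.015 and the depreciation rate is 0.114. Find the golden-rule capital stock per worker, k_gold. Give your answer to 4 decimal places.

k_gold ≈ 7.6541

Capital per worker breaks even when investment replaces (n + δ)·k; here n + δ = 0.129.
Golden rule sets MPK = n+δ: 0.42·k^(0.42−1) = 0.129, so k_gold = (0.42/0.129)^(1/0.58) ≈ 7.6541.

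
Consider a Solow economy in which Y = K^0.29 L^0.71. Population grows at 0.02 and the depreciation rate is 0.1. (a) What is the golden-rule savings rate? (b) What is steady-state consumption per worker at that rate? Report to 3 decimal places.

Break-even investment rate: n + δ = 0.02 + 0.1 = 0.12.
For Cobb-Douglas, s_gold equals capital's share: s_gold = 0.29.
At the golden rule the marginal product of capital equals n+δ: 0.29·k^(0.29−1) = 0.12. Solving, k_gold = (0.29/0.12)^(1/0.71) ≈ 3.4653.
y_gold = 3.4653^0.29 ≈ 1.4339; c_gold = (1−0.29)·y_gold ≈ 1.0181.

(a) s_gold = 0.290; (b) c_gold ≈ 1.018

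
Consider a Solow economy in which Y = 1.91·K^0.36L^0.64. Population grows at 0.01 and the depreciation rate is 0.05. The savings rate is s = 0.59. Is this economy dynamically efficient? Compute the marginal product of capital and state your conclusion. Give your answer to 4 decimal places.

dynamically inefficient; MPK ≈ 0.0366

n + δ = 0.01 + 0.05 = 0.06.
Steady-state k*: s·A·k^0.36 = 0.06·k gives k* = (0.59·1.91/0.06)^(1/0.64) ≈ 97.7709.
MPK = 0.36·1.91·97.7709^(-0.64) ≈ 0.0366.
MPK < n+δ = 0.06, so the economy is dynamically inefficient (over-saving).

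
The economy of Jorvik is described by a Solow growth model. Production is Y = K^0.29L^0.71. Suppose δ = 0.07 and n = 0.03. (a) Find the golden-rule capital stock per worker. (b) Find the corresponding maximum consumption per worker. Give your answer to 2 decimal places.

(a) k_gold ≈ 4.48; (b) c_gold ≈ 1.10

n + δ = 0.03 + 0.07 = 0.1.
At the golden rule the marginal product of capital equals n+δ: 0.29·k^(0.29−1) = 0.1. Solving, k_gold = (0.29/0.1)^(1/0.71) ≈ 4.4799.
y_gold = 4.4799^0.29 ≈ 1.5448; c_gold = y_gold − 0.1·k_gold ≈ 1.0968.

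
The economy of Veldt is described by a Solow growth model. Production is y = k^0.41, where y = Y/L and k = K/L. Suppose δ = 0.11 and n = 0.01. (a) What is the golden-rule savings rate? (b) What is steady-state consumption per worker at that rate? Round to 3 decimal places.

n + δ = 0.01 + 0.11 = 0.12.
For Cobb-Douglas, s_gold equals capital's share: s_gold = 0.41.
Maximizing c = f(k) − (n+δ)·k gives f'(k) = n+δ, i.e. 0.41·k^(0.41−1) = 0.12, so k_gold = (0.41/0.12)^(1/0.59) ≈ 8.0244.
y_gold = 8.0244^0.41 ≈ 2.3486; c_gold = (1−0.41)·y_gold ≈ 1.3857.

(a) s_gold = 0.410; (b) c_gold ≈ 1.386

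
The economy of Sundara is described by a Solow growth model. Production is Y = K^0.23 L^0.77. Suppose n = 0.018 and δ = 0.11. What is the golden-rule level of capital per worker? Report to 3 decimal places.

k_gold ≈ 2.141

Capital per worker breaks even when investment replaces (n + δ)·k; here n + δ = 0.128.
Maximizing c = f(k) − (n+δ)·k gives f'(k) = n+δ, i.e. 0.23·k^(0.23−1) = 0.128, so k_gold = (0.23/0.128)^(1/0.77) ≈ 2.1406.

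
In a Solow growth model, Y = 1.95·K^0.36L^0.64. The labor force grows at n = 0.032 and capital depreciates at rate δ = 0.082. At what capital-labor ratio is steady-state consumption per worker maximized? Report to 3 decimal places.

k_gold ≈ 17.119

Capital per worker breaks even when investment replaces (n + δ)·k; here n + δ = 0.114.
At the golden rule the marginal product of capital equals n+δ: 0.36·1.95·k^(0.36−1) = 0.114. Solving, k_gold = (0.36·1.95/0.114)^(1/0.64) ≈ 17.1194.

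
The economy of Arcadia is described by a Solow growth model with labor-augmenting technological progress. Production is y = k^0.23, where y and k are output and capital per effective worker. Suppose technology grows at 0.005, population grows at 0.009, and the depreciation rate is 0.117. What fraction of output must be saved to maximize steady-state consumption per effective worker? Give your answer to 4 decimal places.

Capital per effective worker breaks even when investment replaces (n + g + δ)·k; here n + g + δ = 0.131.
At the golden rule MPK = n+g+δ, and in any Cobb-Douglas steady state s = (n+g+δ)·k/y = MPK·k/y = capital's share 0.23.

s_gold = 0.2300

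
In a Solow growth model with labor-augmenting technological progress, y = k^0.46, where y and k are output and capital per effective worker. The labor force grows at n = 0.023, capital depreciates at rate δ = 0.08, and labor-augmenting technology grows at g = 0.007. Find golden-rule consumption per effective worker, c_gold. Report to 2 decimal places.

c_gold ≈ 1.83

n + g + δ = 0.023 + 0.007 + 0.08 = 0.11.
Setting f'(k) = n+g+δ gives 0.46·k^(0.46−1) = 0.11, hence k_gold = (0.46/0.11)^(1/0.54) ≈ 14.1474.
y_gold = 14.1474^0.46 ≈ 3.3831.
c_gold = y_gold − (n+g+δ)·k_gold = 3.3831 − 0.11·14.1474 ≈ 1.8269.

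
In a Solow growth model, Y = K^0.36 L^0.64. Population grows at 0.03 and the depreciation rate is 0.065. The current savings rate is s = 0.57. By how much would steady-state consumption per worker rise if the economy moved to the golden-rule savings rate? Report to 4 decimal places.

Δc ≈ 0.1759

Break-even investment rate: n + δ = 0.03 + 0.065 = 0.095.
Current steady state (s = 0.57): k* = (0.57/0.095)^(1/0.64) ≈ 16.4385, y* = 16.4385^0.36 ≈ 2.7397, c* = (1−0.57)·2.7397 ≈ 1.1781.
Setting f'(k) = n+δ gives 0.36·k^(0.36−1) = 0.095, hence k_gold = (0.36/0.095)^(1/0.64) ≈ 8.0173.
y_gold = 8.0173^0.36 ≈ 2.1157, c_gold = y_gold − 0.095·k_gold ≈ 1.3540.
Gain: Δc = 1.3540 − 1.1781 ≈ 0.1759.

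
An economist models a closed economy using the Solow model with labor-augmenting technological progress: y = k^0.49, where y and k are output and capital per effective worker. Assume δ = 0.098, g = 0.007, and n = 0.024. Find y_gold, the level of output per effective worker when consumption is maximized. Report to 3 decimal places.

n + g + δ = 0.024 + 0.007 + 0.098 = 0.129.
Golden rule sets MPK = n+g+δ: 0.49·k^(0.49−1) = 0.129, so k_gold = (0.49/0.129)^(1/0.51) ≈ 13.6925.
Output: y_gold = k_gold^0.49 = 13.6925^0.49 ≈ 3.6048.

y_gold ≈ 3.605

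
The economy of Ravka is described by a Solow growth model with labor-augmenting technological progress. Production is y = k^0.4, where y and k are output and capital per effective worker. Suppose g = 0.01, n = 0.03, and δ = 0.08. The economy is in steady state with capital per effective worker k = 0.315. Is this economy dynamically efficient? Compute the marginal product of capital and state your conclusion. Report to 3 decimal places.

dynamically efficient; MPK ≈ 0.800

n + g + δ = 0.03 + 0.01 + 0.08 = 0.12.
MPK = 0.4·k^(0.4−1) = 0.4·0.315^(-0.6) ≈ 0.8000.
MPK > 0.12, so the economy is dynamically efficient (under-saving).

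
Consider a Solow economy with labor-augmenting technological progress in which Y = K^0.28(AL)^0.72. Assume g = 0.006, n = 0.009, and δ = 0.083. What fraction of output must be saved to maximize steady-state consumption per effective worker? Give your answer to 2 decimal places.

s_gold = 0.28

The effective depreciation rate is n + g + δ = 0.009 + 0.006 + 0.083 = 0.098.
At the golden rule MPK = n+g+δ, and in any Cobb-Douglas steady state s = (n+g+δ)·k/y = MPK·k/y = capital's share 0.28.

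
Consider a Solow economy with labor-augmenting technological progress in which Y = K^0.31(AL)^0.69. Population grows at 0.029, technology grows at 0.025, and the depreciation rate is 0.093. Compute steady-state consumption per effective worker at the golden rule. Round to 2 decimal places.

The effective depreciation rate is n + g + δ = 0.029 + 0.025 + 0.093 = 0.147.
Setting f'(k) = n+g+δ gives 0.31·k^(0.31−1) = 0.147, hence k_gold = (0.31/0.147)^(1/0.69) ≈ 2.9487.
y_gold = 2.9487^0.31 ≈ 1.3983.
c_gold = y_gold − (n+g+δ)·k_gold = 1.3983 − 0.147·2.9487 ≈ 0.9648.

c_gold ≈ 0.96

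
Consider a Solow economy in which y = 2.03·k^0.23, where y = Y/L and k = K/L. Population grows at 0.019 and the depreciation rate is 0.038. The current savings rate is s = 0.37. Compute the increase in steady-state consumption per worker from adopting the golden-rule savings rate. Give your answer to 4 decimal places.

Δc ≈ 0.1669

Capital per worker breaks even when investment replaces (n + δ)·k; here n + δ = 0.057.
Current steady state (s = 0.37): k* = (0.37·2.03/0.057)^(1/0.77) ≈ 28.4653, y* = 2.03·28.4653^0.23 ≈ 4.3852, c* = (1−0.37)·4.3852 ≈ 2.7627.
Setting f'(k) = n+δ gives 0.23·2.03·k^(0.23−1) = 0.057, hence k_gold = (0.23·2.03/0.057)^(1/0.77) ≈ 15.3521.
y_gold = 2.03·15.3521^0.23 ≈ 3.8046, c_gold = y_gold − 0.057·k_gold ≈ 2.9296.
Gain: Δc = 2.9296 − 2.7627 ≈ 0.1669.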